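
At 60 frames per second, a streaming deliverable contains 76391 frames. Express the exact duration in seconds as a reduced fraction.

76391/60 seconds

Running time = 76391 ÷ (60) = 76391 × 1/60 = 76391/60 s.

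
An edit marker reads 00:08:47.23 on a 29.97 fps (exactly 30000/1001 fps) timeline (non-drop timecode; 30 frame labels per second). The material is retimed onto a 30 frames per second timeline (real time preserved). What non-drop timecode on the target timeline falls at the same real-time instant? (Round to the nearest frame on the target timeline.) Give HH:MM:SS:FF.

00:08:48:09

Source frame index: (0×3600 + 8×60 + 47) × 30 + 23 = 15833.
Real time: 15833 / (30000/1001) = 15848833/30000 s.
Target frame: (15848833/30000) × (30) = 15848833/1000 ≈ 15848.833 → 15849.
At 30 labels/s: frame 15849 → 00:08:48:09.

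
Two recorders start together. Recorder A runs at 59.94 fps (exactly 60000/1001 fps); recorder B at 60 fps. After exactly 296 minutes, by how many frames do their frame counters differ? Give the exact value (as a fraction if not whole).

1065600/1001 frames

296 min = 17760 s.
A emits 60000/1001 × 17760 = 1065600000/1001 frames; B emits 60 × 17760 = 1065600.
Difference = 1065600/1001 frames (≈ 1064.5355); B is ahead of A.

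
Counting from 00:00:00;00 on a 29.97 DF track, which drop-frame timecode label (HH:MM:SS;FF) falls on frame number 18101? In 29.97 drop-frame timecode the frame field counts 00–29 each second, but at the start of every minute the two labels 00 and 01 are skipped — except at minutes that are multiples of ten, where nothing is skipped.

Ten DF minutes hold 17982 frames, so frame 18101 lies in block 1 (frames 17982–35963) with 119 frames into that block.
The block's first minute is 1800 frames and the rest 1798 each; 119 frames reaches minute 0, so 1 × 18 + 0 × 2 = 18 labels have been skipped so far.
Adding those back, label number 18101 + 18 = 18119 at 30 labels/s is 603 s + 29 f = 0 h 10 min 3 s frame 29, i.e. 00:10:03;29.

00:10:03;29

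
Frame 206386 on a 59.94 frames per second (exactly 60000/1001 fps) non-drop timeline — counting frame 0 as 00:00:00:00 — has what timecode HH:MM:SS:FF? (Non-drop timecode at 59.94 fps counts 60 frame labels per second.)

00:57:19:46

206386 ÷ 60 = 3439 full seconds, remainder 46 frames.
3439 s = 0 h 57 min 19 s.
Timecode: 00:57:19:46.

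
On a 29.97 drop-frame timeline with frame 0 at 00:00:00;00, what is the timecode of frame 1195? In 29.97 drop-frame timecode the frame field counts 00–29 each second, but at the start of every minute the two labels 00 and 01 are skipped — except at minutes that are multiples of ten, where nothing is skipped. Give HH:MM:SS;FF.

Each 10-minute DF block holds 10 × 60 × 30 − 9 × 2 = 17982 frames. 1195 ÷ 17982 → 0 full blocks, remainder 1195.
Within the partial block the first minute is 1800 frames and each further minute 1798, so 0 further minute boundaries passed. Total skipped labels = 18 × 0 + 2 × 0 = 0.
Non-drop label index = 1195 + 0 = 1195; at 30 labels/s that is 00:00:39:25, i.e. DF 00:00:39;25.

00:00:39;25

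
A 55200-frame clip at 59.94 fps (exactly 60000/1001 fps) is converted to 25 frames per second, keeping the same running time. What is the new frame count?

Target frames = source frames × (target rate / source rate) = 55200 × (25)/(60000/1001) = 55200 × 1001/2400 = 23023.

23023 frames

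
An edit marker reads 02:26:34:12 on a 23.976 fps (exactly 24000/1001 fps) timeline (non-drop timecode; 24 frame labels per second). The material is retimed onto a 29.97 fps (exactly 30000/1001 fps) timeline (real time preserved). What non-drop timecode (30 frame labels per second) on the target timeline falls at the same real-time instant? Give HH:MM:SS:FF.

Source frame index: (2×3600 + 26×60 + 34) × 24 + 12 = 211068.
Real time: 211068 / (24000/1001) = 17606589/2000 s.
Target frame: (17606589/2000) × (30000/1001) = 263835.
At 30 labels/s: frame 263835 → 02:26:34:15.

02:26:34:15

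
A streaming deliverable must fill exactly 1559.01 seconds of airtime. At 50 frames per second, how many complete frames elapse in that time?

Frames = 1559.01 × 50 = 155901/2 ≈ 77950.5000.
Complete frames: 77950.

77950 frames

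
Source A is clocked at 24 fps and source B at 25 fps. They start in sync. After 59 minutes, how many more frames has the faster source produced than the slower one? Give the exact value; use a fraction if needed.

59 min = 3540 s.
A emits 24 × 3540 = 84960 frames; B emits 25 × 3540 = 88500.
Difference = 3540 frames; B is ahead of A.

3540 frames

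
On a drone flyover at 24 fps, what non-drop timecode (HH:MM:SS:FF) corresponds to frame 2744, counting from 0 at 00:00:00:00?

00:01:54:08

2744 ÷ 24 = 114 full seconds, remainder 8 frames.
114 s = 0 h 1 min 54 s.
Timecode: 00:01:54:08.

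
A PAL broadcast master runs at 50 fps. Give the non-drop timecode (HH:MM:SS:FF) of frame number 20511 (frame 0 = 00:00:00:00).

20511 ÷ 50 = 410 full seconds, remainder 11 frames.
410 s = 0 h 6 min 50 s.
Timecode: 00:06:50:11.

00:06:50:11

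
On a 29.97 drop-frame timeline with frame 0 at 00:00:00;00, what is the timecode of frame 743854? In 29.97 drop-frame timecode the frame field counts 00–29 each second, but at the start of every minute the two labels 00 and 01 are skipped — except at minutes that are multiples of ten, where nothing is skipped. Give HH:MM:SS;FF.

06:53:39;28

Ten DF minutes hold 17982 frames, so frame 743854 lies in block 41 (frames 737262–755243) with 6592 frames into that block.
The block's first minute is 1800 frames and the rest 1798 each; 6592 frames reaches minute 3, so 41 × 18 + 3 × 2 = 744 labels have been skipped so far.
Adding those back, label number 743854 + 744 = 744598 at 30 labels/s is 24819 s + 28 f = 6 h 53 min 39 s frame 28, i.e. 06:53:39;28.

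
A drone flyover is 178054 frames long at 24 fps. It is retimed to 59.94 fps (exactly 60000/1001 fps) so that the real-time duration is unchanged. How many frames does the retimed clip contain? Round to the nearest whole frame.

444690 frames

Frames at target rate = 178054 × (60000/1001) / (24) = 445135000/1001 ≈ 444690.310.
Nearest whole frame: 444690.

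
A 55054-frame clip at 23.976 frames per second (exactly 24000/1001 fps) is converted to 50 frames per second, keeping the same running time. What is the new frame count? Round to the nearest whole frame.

Frames at target rate = 55054 × (50) / (24000/1001) = 27554527/240 ≈ 114810.529.
Nearest whole frame: 114811.

114811 frames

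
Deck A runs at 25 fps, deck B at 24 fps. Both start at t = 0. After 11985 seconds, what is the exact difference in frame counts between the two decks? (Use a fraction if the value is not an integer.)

A emits 25 × 11985 = 299625 frames; B emits 24 × 11985 = 287640.
Difference = 11985 frames; B is behind A.

11985 frames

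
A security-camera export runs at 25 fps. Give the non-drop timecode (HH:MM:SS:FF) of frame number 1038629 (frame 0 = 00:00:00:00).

11:32:25:04

1038629 ÷ 25 = 41545 full seconds, remainder 4 frames.
41545 s = 11 h 32 min 25 s.
Timecode: 11:32:25:04.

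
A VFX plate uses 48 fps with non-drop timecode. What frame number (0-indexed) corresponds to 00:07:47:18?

frame 22434

Total seconds to the label: (0 × 3600 + 7 × 60 + 47) = 467.
Frame index = 467 × 48 + 18 = 22434.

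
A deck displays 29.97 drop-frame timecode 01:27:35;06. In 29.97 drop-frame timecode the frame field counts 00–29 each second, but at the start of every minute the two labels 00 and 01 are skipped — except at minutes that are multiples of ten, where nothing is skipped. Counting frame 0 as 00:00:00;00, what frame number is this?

157498

Complete 10-minute blocks: 8, each 17982 frames → 143856.
Remaining 7 whole minutes in the current block: 1800 + 6 × 1798 = 12588 frames.
Within the current minute: 35 × 30 + 6 − 2 = 1054 (labels ;00/;01 skipped at this minute). Total = 143856 + 12588 + 1054 = 157498.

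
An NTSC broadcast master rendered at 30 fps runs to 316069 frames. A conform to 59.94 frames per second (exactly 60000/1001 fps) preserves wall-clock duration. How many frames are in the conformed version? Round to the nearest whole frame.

Frames at target rate = 316069 × (60000/1001) / (30) = 48626000/77 ≈ 631506.494.
Nearest whole frame: 631506.

631506 frames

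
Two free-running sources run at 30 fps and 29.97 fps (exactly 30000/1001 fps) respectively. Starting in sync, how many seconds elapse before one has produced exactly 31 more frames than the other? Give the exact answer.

31031/30 seconds

The gap grows by |30000/1001 − 30| = 30/1001 frames per second.
Time for a 31-frame gap: 31 ÷ (30/1001) = 31031/30 s.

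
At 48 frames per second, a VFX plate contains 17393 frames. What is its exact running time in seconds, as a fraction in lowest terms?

17393/48 seconds

Running time = 17393 ÷ (48) = 17393 × 1/48 = 17393/48 s.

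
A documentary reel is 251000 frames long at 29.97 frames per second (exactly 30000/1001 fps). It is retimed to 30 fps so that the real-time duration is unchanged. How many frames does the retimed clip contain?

251251 frames

Target frames = source frames × (target rate / source rate) = 251000 × (30)/(30000/1001) = 251000 × 1001/1000 = 251251.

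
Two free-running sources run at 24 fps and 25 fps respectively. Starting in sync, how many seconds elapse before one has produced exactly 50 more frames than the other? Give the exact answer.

50 seconds

The gap grows by |25 − 24| = 1 frame per second.
Time for a 50-frame gap: 50 ÷ (1) = 50 s.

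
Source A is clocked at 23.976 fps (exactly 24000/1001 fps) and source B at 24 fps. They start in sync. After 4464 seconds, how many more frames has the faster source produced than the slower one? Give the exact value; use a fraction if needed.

A emits 24000/1001 × 4464 = 107136000/1001 frames; B emits 24 × 4464 = 107136.
Difference = 107136/1001 frames (≈ 107.0290); B is ahead of A.

107136/1001 frames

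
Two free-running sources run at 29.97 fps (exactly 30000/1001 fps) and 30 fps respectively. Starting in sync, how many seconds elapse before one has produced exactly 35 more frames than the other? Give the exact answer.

7007/6 seconds

The gap grows by |30 − 30000/1001| = 30/1001 frames per second.
Time for a 35-frame gap: 35 ÷ (30/1001) = 7007/6 s.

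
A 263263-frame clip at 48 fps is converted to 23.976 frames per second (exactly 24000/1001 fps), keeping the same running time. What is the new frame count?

Target frames = source frames × (target rate / source rate) = 263263 × (24000/1001)/(48) = 263263 × 500/1001 = 131500.

131500 frames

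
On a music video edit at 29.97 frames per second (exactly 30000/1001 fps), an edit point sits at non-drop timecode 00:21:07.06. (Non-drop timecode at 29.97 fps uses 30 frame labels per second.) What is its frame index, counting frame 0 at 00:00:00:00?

38016

Total seconds to the label: (0 × 3600 + 21 × 60 + 7) = 1267.
Frame index = 1267 × 30 + 6 = 38016.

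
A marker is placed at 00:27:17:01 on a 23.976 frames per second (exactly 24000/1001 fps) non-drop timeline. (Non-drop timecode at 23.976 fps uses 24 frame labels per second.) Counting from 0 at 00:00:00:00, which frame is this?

39289

Total seconds to the label: (0 × 3600 + 27 × 60 + 17) = 1637.
Frame index = 1637 × 24 + 1 = 39289.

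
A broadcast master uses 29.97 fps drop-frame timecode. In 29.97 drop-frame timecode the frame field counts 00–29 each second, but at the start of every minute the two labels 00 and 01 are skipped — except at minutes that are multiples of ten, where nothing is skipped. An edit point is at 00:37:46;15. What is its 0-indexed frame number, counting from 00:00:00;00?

Complete 10-minute blocks: 3, each 17982 frames → 53946.
Remaining 7 whole minutes in the current block: 1800 + 6 × 1798 = 12588 frames.
Within the current minute: 46 × 30 + 15 − 2 = 1393 (labels ;00/;01 skipped at this minute). Total = 53946 + 12588 + 1393 = 67927.

67927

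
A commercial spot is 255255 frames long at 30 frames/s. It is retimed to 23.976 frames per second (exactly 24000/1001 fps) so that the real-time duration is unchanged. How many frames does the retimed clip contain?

Target frames = source frames × (target rate / source rate) = 255255 × (24000/1001)/(30) = 255255 × 800/1001 = 204000.

204000 frames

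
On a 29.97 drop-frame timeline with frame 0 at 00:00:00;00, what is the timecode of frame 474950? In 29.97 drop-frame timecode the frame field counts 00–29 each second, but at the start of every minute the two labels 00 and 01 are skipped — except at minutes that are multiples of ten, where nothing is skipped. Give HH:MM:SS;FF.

Each 10-minute DF block holds 10 × 60 × 30 − 9 × 2 = 17982 frames. 474950 ÷ 17982 → 26 full blocks, remainder 7418.
Within the partial block the first minute is 1800 frames and each further minute 1798, so 4 further minute boundaries passed. Total skipped labels = 18 × 26 + 2 × 4 = 476.
Non-drop label index = 474950 + 476 = 475426; at 30 labels/s that is 04:24:07:16, i.e. DF 04:24:07;16.

04:24:07;16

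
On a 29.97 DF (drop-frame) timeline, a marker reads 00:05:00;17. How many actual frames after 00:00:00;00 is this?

9007

Complete 10-minute blocks: 0, each 17982 frames → 0.
Remaining 5 whole minutes in the current block: 1800 + 4 × 1798 = 8992 frames.
Within the current minute: 0 × 30 + 17 − 2 = 15 (labels ;00/;01 skipped at this minute). Total = 0 + 8992 + 15 = 9007.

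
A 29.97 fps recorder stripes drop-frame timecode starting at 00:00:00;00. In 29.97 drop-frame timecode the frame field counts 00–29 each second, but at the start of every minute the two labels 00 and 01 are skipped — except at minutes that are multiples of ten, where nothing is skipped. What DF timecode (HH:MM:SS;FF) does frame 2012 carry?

Ten DF minutes hold 17982 frames, so frame 2012 lies in block 0 (frames 0–17981) with 2012 frames into that block.
The block's first minute is 1800 frames and the rest 1798 each; 2012 frames reaches minute 1, so 0 × 18 + 1 × 2 = 2 labels have been skipped so far.
Adding those back, label number 2012 + 2 = 2014 at 30 labels/s is 67 s + 4 f = 0 h 1 min 7 s frame 4, i.e. 00:01:07;04.

00:01:07;04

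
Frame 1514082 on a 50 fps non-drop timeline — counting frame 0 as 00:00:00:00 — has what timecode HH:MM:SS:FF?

1514082 ÷ 50 = 30281 full seconds, remainder 32 frames.
30281 s = 8 h 24 min 41 s.
Timecode: 08:24:41:32.

08:24:41:32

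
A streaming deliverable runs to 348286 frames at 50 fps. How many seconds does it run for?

6965.72 seconds

Running time = 348286 / (50) = 6965.72 s.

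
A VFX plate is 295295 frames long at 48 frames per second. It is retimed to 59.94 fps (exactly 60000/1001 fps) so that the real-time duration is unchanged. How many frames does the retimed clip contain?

Target frames = source frames × (target rate / source rate) = 295295 × (60000/1001)/(48) = 295295 × 1250/1001 = 368750.

368750 frames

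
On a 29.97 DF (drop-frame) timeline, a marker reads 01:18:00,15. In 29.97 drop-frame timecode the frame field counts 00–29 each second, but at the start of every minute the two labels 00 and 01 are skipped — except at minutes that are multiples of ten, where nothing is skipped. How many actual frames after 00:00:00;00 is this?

Complete 10-minute blocks: 7, each 17982 frames → 125874.
Remaining 8 whole minutes in the current block: 1800 + 7 × 1798 = 14386 frames.
Within the current minute: 0 × 30 + 15 − 2 = 13 (labels ;00/;01 skipped at this minute). Total = 125874 + 14386 + 13 = 140273.

140273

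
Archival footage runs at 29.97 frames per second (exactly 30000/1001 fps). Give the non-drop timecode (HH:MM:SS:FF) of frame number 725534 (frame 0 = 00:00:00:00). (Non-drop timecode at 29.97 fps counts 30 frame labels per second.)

725534 ÷ 30 = 24184 full seconds, remainder 14 frames.
24184 s = 6 h 43 min 4 s.
Timecode: 06:43:04:14.

06:43:04:14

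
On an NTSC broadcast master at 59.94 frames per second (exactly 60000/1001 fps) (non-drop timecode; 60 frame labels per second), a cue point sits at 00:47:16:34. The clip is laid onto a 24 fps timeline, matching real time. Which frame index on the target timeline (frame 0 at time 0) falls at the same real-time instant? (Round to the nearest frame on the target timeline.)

Source frame index: (0×3600 + 47×60 + 16) × 60 + 34 = 170194.
Real time: 170194 / (60000/1001) = 85182097/30000 s.
Target frame: (85182097/30000) × (24) = 85182097/1250 ≈ 68145.678 → 68146.

frame 68146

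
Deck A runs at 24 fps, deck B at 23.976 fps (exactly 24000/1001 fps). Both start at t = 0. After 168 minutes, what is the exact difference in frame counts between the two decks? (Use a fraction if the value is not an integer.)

34560/143 frames

168 min = 10080 s.
A emits 24 × 10080 = 241920 frames; B emits 24000/1001 × 10080 = 34560000/143.
Difference = 34560/143 frames (≈ 241.6783); B is behind A.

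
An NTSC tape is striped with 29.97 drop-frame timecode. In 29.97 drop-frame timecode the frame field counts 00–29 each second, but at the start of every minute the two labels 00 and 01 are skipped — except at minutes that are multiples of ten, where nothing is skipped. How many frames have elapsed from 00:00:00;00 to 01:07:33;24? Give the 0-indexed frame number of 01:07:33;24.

As if non-drop at 30 labels/s: (1 × 3600 + 7 × 60 + 33) × 30 + 24 = 121614.
Minute boundaries passed: 67; those not divisible by 10: 67 − 6 = 61; dropped labels = 2 × 61 = 122.
Actual frame index = 121614 − 122 = 121492.

121492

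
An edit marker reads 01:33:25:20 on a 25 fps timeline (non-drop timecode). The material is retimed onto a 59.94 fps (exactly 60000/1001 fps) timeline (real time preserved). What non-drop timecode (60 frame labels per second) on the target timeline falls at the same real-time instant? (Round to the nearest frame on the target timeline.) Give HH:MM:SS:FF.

01:33:20:12

Source frame index: (1×3600 + 33×60 + 25) × 25 + 20 = 140145.
Real time: 140145 / (25) = 28029/5 s.
Target frame: (28029/5) × (60000/1001) = 336348000/1001 ≈ 336011.988 → 336012.
At 60 labels/s: frame 336012 → 01:33:20:12.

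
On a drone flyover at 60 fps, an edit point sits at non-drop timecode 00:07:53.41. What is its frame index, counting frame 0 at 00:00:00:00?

28421

Total seconds to the label: (0 × 3600 + 7 × 60 + 53) = 473.
Frame index = 473 × 60 + 41 = 28421.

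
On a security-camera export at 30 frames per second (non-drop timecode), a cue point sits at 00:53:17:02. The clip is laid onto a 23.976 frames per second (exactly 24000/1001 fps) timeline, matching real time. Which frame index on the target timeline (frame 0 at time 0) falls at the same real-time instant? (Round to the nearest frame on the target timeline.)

frame 76653

Source frame index: (0×3600 + 53×60 + 17) × 30 + 2 = 95912.
Real time: 95912 / (30) = 47956/15 s.
Target frame: (47956/15) × (24000/1001) = 76729600/1001 ≈ 76652.947 → 76653.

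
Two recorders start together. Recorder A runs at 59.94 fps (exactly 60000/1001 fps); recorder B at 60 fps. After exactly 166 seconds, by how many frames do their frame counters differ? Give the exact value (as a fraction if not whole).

9960/1001 frames

A emits 60000/1001 × 166 = 9960000/1001 frames; B emits 60 × 166 = 9960.
Difference = 9960/1001 frames (≈ 9.9500); B is ahead of A.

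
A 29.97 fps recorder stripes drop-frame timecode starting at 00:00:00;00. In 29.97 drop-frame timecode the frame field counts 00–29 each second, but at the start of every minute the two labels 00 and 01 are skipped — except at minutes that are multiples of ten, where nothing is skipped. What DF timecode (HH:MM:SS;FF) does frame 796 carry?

Ten DF minutes hold 17982 frames, so frame 796 lies in block 0 (frames 0–17981) with 796 frames into that block.
The block's first minute is 1800 frames and the rest 1798 each; 796 frames reaches minute 0, so 0 × 18 + 0 × 2 = 0 labels have been skipped so far.
Adding those back, label number 796 + 0 = 796 at 30 labels/s is 26 s + 16 f = 0 h 0 min 26 s frame 16, i.e. 00:00:26;16.

00:00:26;16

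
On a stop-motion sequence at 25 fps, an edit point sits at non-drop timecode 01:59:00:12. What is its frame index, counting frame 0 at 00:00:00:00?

Total seconds to the label: (1 × 3600 + 59 × 60 + 0) = 7140.
Frame index = 7140 × 25 + 12 = 178512.

178512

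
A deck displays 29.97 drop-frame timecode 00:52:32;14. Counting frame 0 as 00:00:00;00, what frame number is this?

94480

Complete 10-minute blocks: 5, each 17982 frames → 89910.
Remaining 2 whole minutes in the current block: 1800 + 1 × 1798 = 3598 frames.
Within the current minute: 32 × 30 + 14 − 2 = 972 (labels ;00/;01 skipped at this minute). Total = 89910 + 3598 + 972 = 94480.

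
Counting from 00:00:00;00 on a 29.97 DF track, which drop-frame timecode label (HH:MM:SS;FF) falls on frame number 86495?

Each 10-minute DF block holds 10 × 60 × 30 − 9 × 2 = 17982 frames. 86495 ÷ 17982 → 4 full blocks, remainder 14567.
Within the partial block the first minute is 1800 frames and each further minute 1798, so 8 further minute boundaries passed. Total skipped labels = 18 × 4 + 2 × 8 = 88.
Non-drop label index = 86495 + 88 = 86583; at 30 labels/s that is 00:48:06:03, i.e. DF 00:48:06;03.

00:48:06;03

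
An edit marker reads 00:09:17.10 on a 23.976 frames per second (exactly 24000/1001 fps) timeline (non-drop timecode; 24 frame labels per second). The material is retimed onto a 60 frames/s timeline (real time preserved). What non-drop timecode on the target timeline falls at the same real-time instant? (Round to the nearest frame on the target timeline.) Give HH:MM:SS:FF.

Source frame index: (0×3600 + 9×60 + 17) × 24 + 10 = 13378.
Real time: 13378 / (24000/1001) = 6695689/12000 s.
Target frame: (6695689/12000) × (60) = 6695689/200 ≈ 33478.445 → 33478.
At 60 labels/s: frame 33478 → 00:09:17:58.

00:09:17:58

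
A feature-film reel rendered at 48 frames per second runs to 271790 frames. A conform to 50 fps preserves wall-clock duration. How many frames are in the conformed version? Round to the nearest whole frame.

Frames at target rate = 271790 × (50) / (48) = 3397375/12 ≈ 283114.583.
Nearest whole frame: 283115.

283115 frames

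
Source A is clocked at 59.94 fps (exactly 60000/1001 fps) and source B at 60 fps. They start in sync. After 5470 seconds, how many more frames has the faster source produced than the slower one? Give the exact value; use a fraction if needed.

328200/1001 frames

A emits 60000/1001 × 5470 = 328200000/1001 frames; B emits 60 × 5470 = 328200.
Difference = 328200/1001 frames (≈ 327.8721); B is ahead of A.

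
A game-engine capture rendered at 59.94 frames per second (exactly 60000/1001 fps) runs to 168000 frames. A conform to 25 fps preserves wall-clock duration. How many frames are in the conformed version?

Target frames = source frames × (target rate / source rate) = 168000 × (25)/(60000/1001) = 168000 × 1001/2400 = 70070.

70070 frames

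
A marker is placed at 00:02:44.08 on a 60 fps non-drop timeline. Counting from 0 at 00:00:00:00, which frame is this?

9848

Total seconds to the label: (0 × 3600 + 2 × 60 + 44) = 164.
Frame index = 164 × 60 + 8 = 9848.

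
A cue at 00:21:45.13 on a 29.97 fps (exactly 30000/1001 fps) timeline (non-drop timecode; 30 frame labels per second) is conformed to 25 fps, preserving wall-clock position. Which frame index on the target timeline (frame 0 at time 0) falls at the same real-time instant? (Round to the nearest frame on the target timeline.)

frame 32668

Source frame index: (0×3600 + 21×60 + 45) × 30 + 13 = 39163.
Real time: 39163 / (30000/1001) = 39202163/30000 s.
Target frame: (39202163/30000) × (25) = 39202163/1200 ≈ 32668.469 → 32668.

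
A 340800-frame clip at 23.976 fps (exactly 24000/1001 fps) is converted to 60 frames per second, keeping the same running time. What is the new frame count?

Target frames = source frames × (target rate / source rate) = 340800 × (60)/(24000/1001) = 340800 × 1001/400 = 852852.

852852 frames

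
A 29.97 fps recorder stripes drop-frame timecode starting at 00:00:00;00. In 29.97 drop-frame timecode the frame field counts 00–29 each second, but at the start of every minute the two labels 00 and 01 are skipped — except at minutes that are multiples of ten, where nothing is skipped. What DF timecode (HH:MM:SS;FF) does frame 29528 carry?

Each 10-minute DF block holds 10 × 60 × 30 − 9 × 2 = 17982 frames. 29528 ÷ 17982 → 1 full block, remainder 11546.
Within the partial block the first minute is 1800 frames and each further minute 1798, so 6 further minute boundaries passed. Total skipped labels = 18 × 1 + 2 × 6 = 30.
Non-drop label index = 29528 + 30 = 29558; at 30 labels/s that is 00:16:25:08, i.e. DF 00:16:25;08.

00:16:25;08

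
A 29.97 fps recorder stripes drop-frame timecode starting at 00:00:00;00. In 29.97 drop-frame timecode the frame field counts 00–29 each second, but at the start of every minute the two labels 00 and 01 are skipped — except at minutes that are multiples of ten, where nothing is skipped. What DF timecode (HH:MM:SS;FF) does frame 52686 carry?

Each 10-minute DF block holds 10 × 60 × 30 − 9 × 2 = 17982 frames. 52686 ÷ 17982 → 2 full blocks, remainder 16722.
Within the partial block the first minute is 1800 frames and each further minute 1798, so 9 further minute boundaries passed. Total skipped labels = 18 × 2 + 2 × 9 = 54.
Non-drop label index = 52686 + 54 = 52740; at 30 labels/s that is 00:29:18:00, i.e. DF 00:29:18;00.

00:29:18;00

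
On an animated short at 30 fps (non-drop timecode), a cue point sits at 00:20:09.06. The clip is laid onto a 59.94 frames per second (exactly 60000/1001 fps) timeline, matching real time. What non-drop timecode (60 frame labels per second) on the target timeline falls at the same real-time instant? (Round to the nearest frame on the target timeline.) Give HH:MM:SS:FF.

00:20:08:00

Source frame index: (0×3600 + 20×60 + 9) × 30 + 6 = 36276.
Real time: 36276 / (30) = 6046/5 s.
Target frame: (6046/5) × (60000/1001) = 72552000/1001 ≈ 72479.520 → 72480.
At 60 labels/s: frame 72480 → 00:20:08:00.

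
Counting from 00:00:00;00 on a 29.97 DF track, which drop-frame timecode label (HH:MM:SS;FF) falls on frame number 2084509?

19:19:13;07

Ten DF minutes hold 17982 frames, so frame 2084509 lies in block 115 (frames 2067930–2085911) with 16579 frames into that block.
The block's first minute is 1800 frames and the rest 1798 each; 16579 frames reaches minute 9, so 115 × 18 + 9 × 2 = 2088 labels have been skipped so far.
Adding those back, label number 2084509 + 2088 = 2086597 at 30 labels/s is 69553 s + 7 f = 19 h 19 min 13 s frame 7, i.e. 19:19:13;07.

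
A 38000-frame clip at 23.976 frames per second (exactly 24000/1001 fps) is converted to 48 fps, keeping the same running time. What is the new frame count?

Target frames = source frames × (target rate / source rate) = 38000 × (48)/(24000/1001) = 38000 × 1001/500 = 76076.

76076 frames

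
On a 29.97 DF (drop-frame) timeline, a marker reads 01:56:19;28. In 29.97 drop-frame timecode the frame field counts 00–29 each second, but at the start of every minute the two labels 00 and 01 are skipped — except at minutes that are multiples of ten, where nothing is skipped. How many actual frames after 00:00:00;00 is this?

209188

As if non-drop at 30 labels/s: (1 × 3600 + 56 × 60 + 19) × 30 + 28 = 209398.
Minute boundaries passed: 116; those not divisible by 10: 116 − 11 = 105; dropped labels = 2 × 105 = 210.
Actual frame index = 209398 − 210 = 209188.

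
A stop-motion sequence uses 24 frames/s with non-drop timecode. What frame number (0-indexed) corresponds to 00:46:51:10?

67474

Total seconds to the label: (0 × 3600 + 46 × 60 + 51) = 2811.
Frame index = 2811 × 24 + 10 = 67474.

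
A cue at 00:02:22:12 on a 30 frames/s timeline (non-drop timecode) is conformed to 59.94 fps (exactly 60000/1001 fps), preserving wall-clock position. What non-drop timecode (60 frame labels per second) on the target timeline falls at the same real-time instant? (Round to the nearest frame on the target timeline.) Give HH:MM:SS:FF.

00:02:22:15

Source frame index: (0×3600 + 2×60 + 22) × 30 + 12 = 4272.
Real time: 4272 / (30) = 712/5 s.
Target frame: (712/5) × (60000/1001) = 8544000/1001 ≈ 8535.465 → 8535.
At 60 labels/s: frame 8535 → 00:02:22:15.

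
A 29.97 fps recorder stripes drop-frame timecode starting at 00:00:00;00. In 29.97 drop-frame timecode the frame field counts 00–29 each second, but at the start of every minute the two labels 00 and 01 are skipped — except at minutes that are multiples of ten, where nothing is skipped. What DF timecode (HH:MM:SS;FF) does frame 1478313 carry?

13:42:06;13

Each 10-minute DF block holds 10 × 60 × 30 − 9 × 2 = 17982 frames. 1478313 ÷ 17982 → 82 full blocks, remainder 3789.
Within the partial block the first minute is 1800 frames and each further minute 1798, so 2 further minute boundaries passed. Total skipped labels = 18 × 82 + 2 × 2 = 1480.
Non-drop label index = 1478313 + 1480 = 1479793; at 30 labels/s that is 13:42:06:13, i.e. DF 13:42:06;13.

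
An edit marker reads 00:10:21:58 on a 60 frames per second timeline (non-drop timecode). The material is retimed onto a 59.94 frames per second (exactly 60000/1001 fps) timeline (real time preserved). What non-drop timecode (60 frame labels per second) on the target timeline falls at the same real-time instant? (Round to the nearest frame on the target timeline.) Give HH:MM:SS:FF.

00:10:21:21

Source frame index: (0×3600 + 10×60 + 21) × 60 + 58 = 37318.
Real time: 37318 / (60) = 18659/30 s.
Target frame: (18659/30) × (60000/1001) = 37318000/1001 ≈ 37280.719 → 37281.
At 60 labels/s: frame 37281 → 00:10:21:21.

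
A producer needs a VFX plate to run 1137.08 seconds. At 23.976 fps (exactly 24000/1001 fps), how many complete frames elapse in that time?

Frames = 1137.08 × 24000/1001 = 3898560/143 ≈ 27262.6573.
Complete frames: 27262.

27262 frames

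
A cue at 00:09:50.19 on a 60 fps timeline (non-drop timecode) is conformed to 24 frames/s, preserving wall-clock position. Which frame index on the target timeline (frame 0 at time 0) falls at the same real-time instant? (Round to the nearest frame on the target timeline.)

Source frame index: (0×3600 + 9×60 + 50) × 60 + 19 = 35419.
Real time: 35419 / (60) = 35419/60 s.
Target frame: (35419/60) × (24) = 70838/5 ≈ 14167.600 → 14168.

frame 14168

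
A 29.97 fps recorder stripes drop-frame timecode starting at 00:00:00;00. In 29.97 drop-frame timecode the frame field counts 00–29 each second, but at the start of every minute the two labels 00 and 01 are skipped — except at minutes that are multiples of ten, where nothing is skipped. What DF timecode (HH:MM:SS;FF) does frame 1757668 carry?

Each 10-minute DF block holds 10 × 60 × 30 − 9 × 2 = 17982 frames. 1757668 ÷ 17982 → 97 full blocks, remainder 13414.
Within the partial block the first minute is 1800 frames and each further minute 1798, so 7 further minute boundaries passed. Total skipped labels = 18 × 97 + 2 × 7 = 1760.
Non-drop label index = 1757668 + 1760 = 1759428; at 30 labels/s that is 16:17:27:18, i.e. DF 16:17:27;18.

16:17:27;18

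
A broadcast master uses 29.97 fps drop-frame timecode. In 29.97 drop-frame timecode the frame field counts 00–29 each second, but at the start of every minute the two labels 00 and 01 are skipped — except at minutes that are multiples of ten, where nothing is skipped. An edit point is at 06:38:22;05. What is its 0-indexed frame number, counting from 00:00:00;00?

Complete 10-minute blocks: 39, each 17982 frames → 701298.
Remaining 8 whole minutes in the current block: 1800 + 7 × 1798 = 14386 frames.
Within the current minute: 22 × 30 + 5 − 2 = 663 (labels ;00/;01 skipped at this minute). Total = 701298 + 14386 + 663 = 716347.

716347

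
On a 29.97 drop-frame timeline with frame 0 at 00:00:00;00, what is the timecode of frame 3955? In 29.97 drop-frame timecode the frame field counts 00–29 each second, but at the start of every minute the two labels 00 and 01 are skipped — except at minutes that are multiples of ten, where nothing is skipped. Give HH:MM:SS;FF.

00:02:11;29

Each 10-minute DF block holds 10 × 60 × 30 − 9 × 2 = 17982 frames. 3955 ÷ 17982 → 0 full blocks, remainder 3955.
Within the partial block the first minute is 1800 frames and each further minute 1798, so 2 further minute boundaries passed. Total skipped labels = 18 × 0 + 2 × 2 = 4.
Non-drop label index = 3955 + 4 = 3959; at 30 labels/s that is 00:02:11:29, i.e. DF 00:02:11;29.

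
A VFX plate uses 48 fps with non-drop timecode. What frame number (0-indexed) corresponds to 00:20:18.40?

58504

Total seconds to the label: (0 × 3600 + 20 × 60 + 18) = 1218.
Frame index = 1218 × 48 + 40 = 58504.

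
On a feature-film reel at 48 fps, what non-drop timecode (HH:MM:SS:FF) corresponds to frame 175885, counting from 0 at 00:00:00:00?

01:01:04:13

175885 ÷ 48 = 3664 full seconds, remainder 13 frames.
3664 s = 1 h 1 min 4 s.
Timecode: 01:01:04:13.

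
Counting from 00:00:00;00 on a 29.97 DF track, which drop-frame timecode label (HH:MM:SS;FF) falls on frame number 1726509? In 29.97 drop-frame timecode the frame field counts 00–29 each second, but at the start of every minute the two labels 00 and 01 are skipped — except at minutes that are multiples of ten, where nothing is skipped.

Ten DF minutes hold 17982 frames, so frame 1726509 lies in block 96 (frames 1726272–1744253) with 237 frames into that block.
The block's first minute is 1800 frames and the rest 1798 each; 237 frames reaches minute 0, so 96 × 18 + 0 × 2 = 1728 labels have been skipped so far.
Adding those back, label number 1726509 + 1728 = 1728237 at 30 labels/s is 57607 s + 27 f = 16 h 0 min 7 s frame 27, i.e. 16:00:07;27.

16:00:07;27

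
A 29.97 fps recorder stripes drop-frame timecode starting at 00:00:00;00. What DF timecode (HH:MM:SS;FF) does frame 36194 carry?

Ten DF minutes hold 17982 frames, so frame 36194 lies in block 2 (frames 35964–53945) with 230 frames into that block.
The block's first minute is 1800 frames and the rest 1798 each; 230 frames reaches minute 0, so 2 × 18 + 0 × 2 = 36 labels have been skipped so far.
Adding those back, label number 36194 + 36 = 36230 at 30 labels/s is 1207 s + 20 f = 0 h 20 min 7 s frame 20, i.e. 00:20:07;20.

00:20:07;20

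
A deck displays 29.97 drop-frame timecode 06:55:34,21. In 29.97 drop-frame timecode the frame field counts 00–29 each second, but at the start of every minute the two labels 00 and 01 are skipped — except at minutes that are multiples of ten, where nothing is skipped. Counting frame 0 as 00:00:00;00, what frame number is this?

747293

As if non-drop at 30 labels/s: (6 × 3600 + 55 × 60 + 34) × 30 + 21 = 748041.
Minute boundaries passed: 415; those not divisible by 10: 415 − 41 = 374; dropped labels = 2 × 374 = 748.
Actual frame index = 748041 − 748 = 747293.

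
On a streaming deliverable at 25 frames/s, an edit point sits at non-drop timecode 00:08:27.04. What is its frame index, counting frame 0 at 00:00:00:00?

frame 12679

Total seconds to the label: (0 × 3600 + 8 × 60 + 27) = 507.
Frame index = 507 × 25 + 4 = 12679.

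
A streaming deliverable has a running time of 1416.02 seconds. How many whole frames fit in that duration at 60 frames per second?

Frames = 1416.02 × 60 = 424806/5 ≈ 84961.2000.
Complete frames: 84961.

84961 frames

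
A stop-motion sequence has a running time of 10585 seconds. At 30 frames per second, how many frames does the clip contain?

Frames = 10585 × 30 = 317550.

317550 frames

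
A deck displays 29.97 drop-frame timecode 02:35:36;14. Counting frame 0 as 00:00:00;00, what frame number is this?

279814

As if non-drop at 30 labels/s: (2 × 3600 + 35 × 60 + 36) × 30 + 14 = 280094.
Minute boundaries passed: 155; those not divisible by 10: 155 − 15 = 140; dropped labels = 2 × 140 = 280.
Actual frame index = 280094 − 280 = 279814.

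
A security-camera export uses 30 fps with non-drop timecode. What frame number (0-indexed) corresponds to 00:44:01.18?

Total seconds to the label: (0 × 3600 + 44 × 60 + 1) = 2641.
Frame index = 2641 × 30 + 18 = 79248.

frame 79248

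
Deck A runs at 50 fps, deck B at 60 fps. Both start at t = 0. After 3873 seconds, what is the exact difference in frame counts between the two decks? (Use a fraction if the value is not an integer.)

38730 frames

A emits 50 × 3873 = 193650 frames; B emits 60 × 3873 = 232380.
Difference = 38730 frames; B is ahead of A.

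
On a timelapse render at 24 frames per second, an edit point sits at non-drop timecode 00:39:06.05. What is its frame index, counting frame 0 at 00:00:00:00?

frame 56309

Total seconds to the label: (0 × 3600 + 39 × 60 + 6) = 2346.
Frame index = 2346 × 24 + 5 = 56309.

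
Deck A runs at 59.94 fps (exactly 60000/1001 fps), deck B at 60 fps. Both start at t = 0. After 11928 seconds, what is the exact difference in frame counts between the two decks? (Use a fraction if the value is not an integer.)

102240/143 frames

A emits 60000/1001 × 11928 = 102240000/143 frames; B emits 60 × 11928 = 715680.
Difference = 102240/143 frames (≈ 714.9650); B is ahead of A.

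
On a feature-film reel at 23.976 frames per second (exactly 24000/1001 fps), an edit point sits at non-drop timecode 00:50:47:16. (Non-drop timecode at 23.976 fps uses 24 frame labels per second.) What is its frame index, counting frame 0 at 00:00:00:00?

frame 73144

Total seconds to the label: (0 × 3600 + 50 × 60 + 47) = 3047.
Frame index = 3047 × 24 + 16 = 73144.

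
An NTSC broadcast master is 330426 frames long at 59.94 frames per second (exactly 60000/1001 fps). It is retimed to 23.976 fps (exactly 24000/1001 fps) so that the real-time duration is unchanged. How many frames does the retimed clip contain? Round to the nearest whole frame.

132170 frames

Frames at target rate = 330426 × (24000/1001) / (60000/1001) = 660852/5 ≈ 132170.400.
Nearest whole frame: 132170.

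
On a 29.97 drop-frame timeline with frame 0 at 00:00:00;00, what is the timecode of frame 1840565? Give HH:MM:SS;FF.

Each 10-minute DF block holds 10 × 60 × 30 − 9 × 2 = 17982 frames. 1840565 ÷ 17982 → 102 full blocks, remainder 6401.
Within the partial block the first minute is 1800 frames and each further minute 1798, so 3 further minute boundaries passed. Total skipped labels = 18 × 102 + 2 × 3 = 1842.
Non-drop label index = 1840565 + 1842 = 1842407; at 30 labels/s that is 17:03:33:17, i.e. DF 17:03:33;17.

17:03:33;17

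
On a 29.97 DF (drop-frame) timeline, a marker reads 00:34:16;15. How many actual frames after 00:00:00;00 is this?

As if non-drop at 30 labels/s: (0 × 3600 + 34 × 60 + 16) × 30 + 15 = 61695.
Minute boundaries passed: 34; those not divisible by 10: 34 − 3 = 31; dropped labels = 2 × 31 = 62.
Actual frame index = 61695 − 62 = 61633.

61633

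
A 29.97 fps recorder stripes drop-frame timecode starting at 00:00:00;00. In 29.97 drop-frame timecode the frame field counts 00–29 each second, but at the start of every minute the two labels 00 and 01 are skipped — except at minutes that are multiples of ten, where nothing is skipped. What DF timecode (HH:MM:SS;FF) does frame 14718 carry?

Each 10-minute DF block holds 10 × 60 × 30 − 9 × 2 = 17982 frames. 14718 ÷ 17982 → 0 full blocks, remainder 14718.
Within the partial block the first minute is 1800 frames and each further minute 1798, so 8 further minute boundaries passed. Total skipped labels = 18 × 0 + 2 × 8 = 16.
Non-drop label index = 14718 + 16 = 14734; at 30 labels/s that is 00:08:11:04, i.e. DF 00:08:11;04.

00:08:11;04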